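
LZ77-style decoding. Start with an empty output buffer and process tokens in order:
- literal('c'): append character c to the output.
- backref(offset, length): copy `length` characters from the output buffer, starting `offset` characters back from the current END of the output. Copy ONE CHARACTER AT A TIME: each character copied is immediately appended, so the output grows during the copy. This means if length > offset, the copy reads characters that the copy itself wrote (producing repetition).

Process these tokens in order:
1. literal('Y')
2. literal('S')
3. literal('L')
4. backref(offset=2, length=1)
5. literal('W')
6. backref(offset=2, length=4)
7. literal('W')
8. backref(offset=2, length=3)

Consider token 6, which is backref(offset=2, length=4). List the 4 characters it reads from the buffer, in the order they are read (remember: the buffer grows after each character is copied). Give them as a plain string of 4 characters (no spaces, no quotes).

Token 1: literal('Y'). Output: "Y"
Token 2: literal('S'). Output: "YS"
Token 3: literal('L'). Output: "YSL"
Token 4: backref(off=2, len=1). Copied 'S' from pos 1. Output: "YSLS"
Token 5: literal('W'). Output: "YSLSW"
Token 6: backref(off=2, len=4). Buffer before: "YSLSW" (len 5)
  byte 1: read out[3]='S', append. Buffer now: "YSLSWS"
  byte 2: read out[4]='W', append. Buffer now: "YSLSWSW"
  byte 3: read out[5]='S', append. Buffer now: "YSLSWSWS"
  byte 4: read out[6]='W', append. Buffer now: "YSLSWSWSW"

Answer: SWSW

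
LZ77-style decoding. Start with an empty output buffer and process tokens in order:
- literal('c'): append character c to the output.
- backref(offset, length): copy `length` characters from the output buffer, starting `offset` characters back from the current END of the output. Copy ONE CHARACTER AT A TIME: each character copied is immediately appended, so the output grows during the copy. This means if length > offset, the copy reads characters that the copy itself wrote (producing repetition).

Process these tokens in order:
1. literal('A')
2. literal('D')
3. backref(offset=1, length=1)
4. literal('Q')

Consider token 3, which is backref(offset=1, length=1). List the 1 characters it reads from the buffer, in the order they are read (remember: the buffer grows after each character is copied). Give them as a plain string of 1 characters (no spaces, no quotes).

Answer: D

Derivation:
Token 1: literal('A'). Output: "A"
Token 2: literal('D'). Output: "AD"
Token 3: backref(off=1, len=1). Buffer before: "AD" (len 2)
  byte 1: read out[1]='D', append. Buffer now: "ADD"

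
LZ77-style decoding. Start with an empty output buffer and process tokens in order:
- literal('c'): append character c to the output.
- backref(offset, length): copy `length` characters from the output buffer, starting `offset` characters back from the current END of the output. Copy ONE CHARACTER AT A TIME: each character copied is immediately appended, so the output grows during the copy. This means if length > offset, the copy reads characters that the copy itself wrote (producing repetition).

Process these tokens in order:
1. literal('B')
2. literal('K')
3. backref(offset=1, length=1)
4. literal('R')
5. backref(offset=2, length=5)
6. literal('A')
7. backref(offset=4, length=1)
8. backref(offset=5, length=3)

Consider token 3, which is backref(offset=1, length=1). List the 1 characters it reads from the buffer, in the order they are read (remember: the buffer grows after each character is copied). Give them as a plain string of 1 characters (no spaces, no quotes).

Token 1: literal('B'). Output: "B"
Token 2: literal('K'). Output: "BK"
Token 3: backref(off=1, len=1). Buffer before: "BK" (len 2)
  byte 1: read out[1]='K', append. Buffer now: "BKK"

Answer: K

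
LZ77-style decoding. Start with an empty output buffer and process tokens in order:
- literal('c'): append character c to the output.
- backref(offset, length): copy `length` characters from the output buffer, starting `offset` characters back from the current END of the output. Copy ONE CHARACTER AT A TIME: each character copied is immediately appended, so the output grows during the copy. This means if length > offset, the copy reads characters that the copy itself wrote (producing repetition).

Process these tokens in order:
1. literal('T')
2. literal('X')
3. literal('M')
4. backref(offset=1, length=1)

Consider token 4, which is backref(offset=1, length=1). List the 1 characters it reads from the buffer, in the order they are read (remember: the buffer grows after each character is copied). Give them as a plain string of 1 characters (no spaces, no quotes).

Token 1: literal('T'). Output: "T"
Token 2: literal('X'). Output: "TX"
Token 3: literal('M'). Output: "TXM"
Token 4: backref(off=1, len=1). Buffer before: "TXM" (len 3)
  byte 1: read out[2]='M', append. Buffer now: "TXMM"

Answer: M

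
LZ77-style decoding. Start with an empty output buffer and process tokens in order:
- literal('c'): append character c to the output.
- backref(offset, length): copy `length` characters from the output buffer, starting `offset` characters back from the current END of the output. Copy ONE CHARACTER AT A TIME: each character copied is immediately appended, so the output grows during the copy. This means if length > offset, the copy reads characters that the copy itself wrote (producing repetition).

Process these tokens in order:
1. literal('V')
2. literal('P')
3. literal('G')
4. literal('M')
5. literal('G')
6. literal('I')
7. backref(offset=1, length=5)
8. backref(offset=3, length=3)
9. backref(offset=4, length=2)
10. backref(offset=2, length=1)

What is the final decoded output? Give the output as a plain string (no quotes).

Token 1: literal('V'). Output: "V"
Token 2: literal('P'). Output: "VP"
Token 3: literal('G'). Output: "VPG"
Token 4: literal('M'). Output: "VPGM"
Token 5: literal('G'). Output: "VPGMG"
Token 6: literal('I'). Output: "VPGMGI"
Token 7: backref(off=1, len=5) (overlapping!). Copied 'IIIII' from pos 5. Output: "VPGMGIIIIII"
Token 8: backref(off=3, len=3). Copied 'III' from pos 8. Output: "VPGMGIIIIIIIII"
Token 9: backref(off=4, len=2). Copied 'II' from pos 10. Output: "VPGMGIIIIIIIIIII"
Token 10: backref(off=2, len=1). Copied 'I' from pos 14. Output: "VPGMGIIIIIIIIIIII"

Answer: VPGMGIIIIIIIIIIII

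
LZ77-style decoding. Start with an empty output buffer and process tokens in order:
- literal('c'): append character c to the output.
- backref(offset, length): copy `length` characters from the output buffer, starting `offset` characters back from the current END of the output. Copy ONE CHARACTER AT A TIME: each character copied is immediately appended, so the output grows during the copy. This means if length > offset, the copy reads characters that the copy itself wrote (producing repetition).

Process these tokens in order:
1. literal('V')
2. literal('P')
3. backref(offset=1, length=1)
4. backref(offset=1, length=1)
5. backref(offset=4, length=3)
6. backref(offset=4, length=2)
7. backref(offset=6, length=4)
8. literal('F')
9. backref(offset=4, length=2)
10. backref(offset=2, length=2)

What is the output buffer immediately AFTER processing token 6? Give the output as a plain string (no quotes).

Answer: VPPPVPPPV

Derivation:
Token 1: literal('V'). Output: "V"
Token 2: literal('P'). Output: "VP"
Token 3: backref(off=1, len=1). Copied 'P' from pos 1. Output: "VPP"
Token 4: backref(off=1, len=1). Copied 'P' from pos 2. Output: "VPPP"
Token 5: backref(off=4, len=3). Copied 'VPP' from pos 0. Output: "VPPPVPP"
Token 6: backref(off=4, len=2). Copied 'PV' from pos 3. Output: "VPPPVPPPV"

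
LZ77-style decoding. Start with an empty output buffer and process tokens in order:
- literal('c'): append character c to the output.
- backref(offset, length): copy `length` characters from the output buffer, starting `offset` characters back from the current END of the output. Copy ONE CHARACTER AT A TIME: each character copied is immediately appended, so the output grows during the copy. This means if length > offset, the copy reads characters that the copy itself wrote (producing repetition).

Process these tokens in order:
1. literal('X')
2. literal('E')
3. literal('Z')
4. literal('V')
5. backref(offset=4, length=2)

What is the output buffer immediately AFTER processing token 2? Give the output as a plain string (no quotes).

Answer: XE

Derivation:
Token 1: literal('X'). Output: "X"
Token 2: literal('E'). Output: "XE"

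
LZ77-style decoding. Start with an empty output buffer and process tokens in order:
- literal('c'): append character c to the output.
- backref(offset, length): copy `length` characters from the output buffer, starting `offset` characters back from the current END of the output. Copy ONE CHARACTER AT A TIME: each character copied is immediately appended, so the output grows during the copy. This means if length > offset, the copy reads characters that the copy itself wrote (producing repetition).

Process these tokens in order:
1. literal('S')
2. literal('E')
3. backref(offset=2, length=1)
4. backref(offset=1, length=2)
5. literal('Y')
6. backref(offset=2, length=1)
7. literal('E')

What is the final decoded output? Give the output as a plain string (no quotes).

Answer: SESSSYSE

Derivation:
Token 1: literal('S'). Output: "S"
Token 2: literal('E'). Output: "SE"
Token 3: backref(off=2, len=1). Copied 'S' from pos 0. Output: "SES"
Token 4: backref(off=1, len=2) (overlapping!). Copied 'SS' from pos 2. Output: "SESSS"
Token 5: literal('Y'). Output: "SESSSY"
Token 6: backref(off=2, len=1). Copied 'S' from pos 4. Output: "SESSSYS"
Token 7: literal('E'). Output: "SESSSYSE"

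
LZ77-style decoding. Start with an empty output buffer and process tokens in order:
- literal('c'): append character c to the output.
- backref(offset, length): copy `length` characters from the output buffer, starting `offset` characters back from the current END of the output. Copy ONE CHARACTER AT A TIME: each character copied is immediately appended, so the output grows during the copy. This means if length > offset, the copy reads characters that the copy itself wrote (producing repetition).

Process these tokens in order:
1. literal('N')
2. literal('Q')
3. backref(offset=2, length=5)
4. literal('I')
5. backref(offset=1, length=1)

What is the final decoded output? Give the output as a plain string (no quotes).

Token 1: literal('N'). Output: "N"
Token 2: literal('Q'). Output: "NQ"
Token 3: backref(off=2, len=5) (overlapping!). Copied 'NQNQN' from pos 0. Output: "NQNQNQN"
Token 4: literal('I'). Output: "NQNQNQNI"
Token 5: backref(off=1, len=1). Copied 'I' from pos 7. Output: "NQNQNQNII"

Answer: NQNQNQNII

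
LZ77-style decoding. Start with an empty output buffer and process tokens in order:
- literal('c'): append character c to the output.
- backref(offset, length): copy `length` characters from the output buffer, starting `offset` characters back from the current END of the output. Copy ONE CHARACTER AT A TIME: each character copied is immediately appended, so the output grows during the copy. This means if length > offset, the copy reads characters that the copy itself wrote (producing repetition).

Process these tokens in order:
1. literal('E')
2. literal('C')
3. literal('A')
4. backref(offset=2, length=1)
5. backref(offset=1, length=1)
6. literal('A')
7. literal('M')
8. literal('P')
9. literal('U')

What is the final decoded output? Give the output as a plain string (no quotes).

Answer: ECACCAMPU

Derivation:
Token 1: literal('E'). Output: "E"
Token 2: literal('C'). Output: "EC"
Token 3: literal('A'). Output: "ECA"
Token 4: backref(off=2, len=1). Copied 'C' from pos 1. Output: "ECAC"
Token 5: backref(off=1, len=1). Copied 'C' from pos 3. Output: "ECACC"
Token 6: literal('A'). Output: "ECACCA"
Token 7: literal('M'). Output: "ECACCAM"
Token 8: literal('P'). Output: "ECACCAMP"
Token 9: literal('U'). Output: "ECACCAMPU"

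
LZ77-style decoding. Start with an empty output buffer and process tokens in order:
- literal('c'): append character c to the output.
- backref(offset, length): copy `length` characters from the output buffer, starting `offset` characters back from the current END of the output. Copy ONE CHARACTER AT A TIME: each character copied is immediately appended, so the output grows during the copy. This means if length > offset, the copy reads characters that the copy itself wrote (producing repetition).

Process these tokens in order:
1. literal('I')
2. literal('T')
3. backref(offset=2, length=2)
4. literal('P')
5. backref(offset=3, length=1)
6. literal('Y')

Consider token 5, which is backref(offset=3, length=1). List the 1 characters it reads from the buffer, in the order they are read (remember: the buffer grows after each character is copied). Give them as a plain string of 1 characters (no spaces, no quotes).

Token 1: literal('I'). Output: "I"
Token 2: literal('T'). Output: "IT"
Token 3: backref(off=2, len=2). Copied 'IT' from pos 0. Output: "ITIT"
Token 4: literal('P'). Output: "ITITP"
Token 5: backref(off=3, len=1). Buffer before: "ITITP" (len 5)
  byte 1: read out[2]='I', append. Buffer now: "ITITPI"

Answer: I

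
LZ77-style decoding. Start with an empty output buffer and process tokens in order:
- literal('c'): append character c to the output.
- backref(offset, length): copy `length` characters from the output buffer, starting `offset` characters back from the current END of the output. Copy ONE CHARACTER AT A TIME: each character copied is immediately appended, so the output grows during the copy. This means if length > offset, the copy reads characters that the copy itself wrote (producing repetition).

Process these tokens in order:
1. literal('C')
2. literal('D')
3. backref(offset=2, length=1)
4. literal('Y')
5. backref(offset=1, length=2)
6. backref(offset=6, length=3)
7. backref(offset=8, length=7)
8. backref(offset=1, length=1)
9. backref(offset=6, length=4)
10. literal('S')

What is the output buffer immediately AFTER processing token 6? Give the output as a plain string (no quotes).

Token 1: literal('C'). Output: "C"
Token 2: literal('D'). Output: "CD"
Token 3: backref(off=2, len=1). Copied 'C' from pos 0. Output: "CDC"
Token 4: literal('Y'). Output: "CDCY"
Token 5: backref(off=1, len=2) (overlapping!). Copied 'YY' from pos 3. Output: "CDCYYY"
Token 6: backref(off=6, len=3). Copied 'CDC' from pos 0. Output: "CDCYYYCDC"

Answer: CDCYYYCDC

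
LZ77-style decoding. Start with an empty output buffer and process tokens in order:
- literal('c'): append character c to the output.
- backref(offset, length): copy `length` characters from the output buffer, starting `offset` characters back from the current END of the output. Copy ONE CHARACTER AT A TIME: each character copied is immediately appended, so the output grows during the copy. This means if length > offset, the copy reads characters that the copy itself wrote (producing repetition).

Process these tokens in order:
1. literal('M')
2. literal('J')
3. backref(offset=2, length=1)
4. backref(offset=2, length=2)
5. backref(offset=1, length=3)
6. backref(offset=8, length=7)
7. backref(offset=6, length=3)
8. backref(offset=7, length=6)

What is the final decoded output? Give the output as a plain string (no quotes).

Answer: MJMJMMMMMJMJMMMJMJJMMMJM

Derivation:
Token 1: literal('M'). Output: "M"
Token 2: literal('J'). Output: "MJ"
Token 3: backref(off=2, len=1). Copied 'M' from pos 0. Output: "MJM"
Token 4: backref(off=2, len=2). Copied 'JM' from pos 1. Output: "MJMJM"
Token 5: backref(off=1, len=3) (overlapping!). Copied 'MMM' from pos 4. Output: "MJMJMMMM"
Token 6: backref(off=8, len=7). Copied 'MJMJMMM' from pos 0. Output: "MJMJMMMMMJMJMMM"
Token 7: backref(off=6, len=3). Copied 'JMJ' from pos 9. Output: "MJMJMMMMMJMJMMMJMJ"
Token 8: backref(off=7, len=6). Copied 'JMMMJM' from pos 11. Output: "MJMJMMMMMJMJMMMJMJJMMMJM"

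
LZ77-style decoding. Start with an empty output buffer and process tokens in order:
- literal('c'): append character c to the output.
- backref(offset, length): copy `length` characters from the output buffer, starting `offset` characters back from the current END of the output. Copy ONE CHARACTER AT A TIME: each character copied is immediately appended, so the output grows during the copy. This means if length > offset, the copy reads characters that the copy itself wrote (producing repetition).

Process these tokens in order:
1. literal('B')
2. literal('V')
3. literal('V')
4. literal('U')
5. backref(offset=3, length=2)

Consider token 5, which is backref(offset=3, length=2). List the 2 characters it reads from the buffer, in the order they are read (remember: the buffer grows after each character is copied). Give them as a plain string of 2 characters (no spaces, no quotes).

Answer: VV

Derivation:
Token 1: literal('B'). Output: "B"
Token 2: literal('V'). Output: "BV"
Token 3: literal('V'). Output: "BVV"
Token 4: literal('U'). Output: "BVVU"
Token 5: backref(off=3, len=2). Buffer before: "BVVU" (len 4)
  byte 1: read out[1]='V', append. Buffer now: "BVVUV"
  byte 2: read out[2]='V', append. Buffer now: "BVVUVV"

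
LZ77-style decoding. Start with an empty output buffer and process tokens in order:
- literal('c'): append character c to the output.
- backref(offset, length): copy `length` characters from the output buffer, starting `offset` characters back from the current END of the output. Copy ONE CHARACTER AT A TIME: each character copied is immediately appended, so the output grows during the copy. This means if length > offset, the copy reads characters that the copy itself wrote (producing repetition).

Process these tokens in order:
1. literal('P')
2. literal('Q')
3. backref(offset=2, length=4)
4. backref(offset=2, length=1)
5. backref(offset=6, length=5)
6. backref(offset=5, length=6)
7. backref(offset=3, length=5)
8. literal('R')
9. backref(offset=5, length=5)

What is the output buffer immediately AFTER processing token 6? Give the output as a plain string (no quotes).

Token 1: literal('P'). Output: "P"
Token 2: literal('Q'). Output: "PQ"
Token 3: backref(off=2, len=4) (overlapping!). Copied 'PQPQ' from pos 0. Output: "PQPQPQ"
Token 4: backref(off=2, len=1). Copied 'P' from pos 4. Output: "PQPQPQP"
Token 5: backref(off=6, len=5). Copied 'QPQPQ' from pos 1. Output: "PQPQPQPQPQPQ"
Token 6: backref(off=5, len=6) (overlapping!). Copied 'QPQPQQ' from pos 7. Output: "PQPQPQPQPQPQQPQPQQ"

Answer: PQPQPQPQPQPQQPQPQQ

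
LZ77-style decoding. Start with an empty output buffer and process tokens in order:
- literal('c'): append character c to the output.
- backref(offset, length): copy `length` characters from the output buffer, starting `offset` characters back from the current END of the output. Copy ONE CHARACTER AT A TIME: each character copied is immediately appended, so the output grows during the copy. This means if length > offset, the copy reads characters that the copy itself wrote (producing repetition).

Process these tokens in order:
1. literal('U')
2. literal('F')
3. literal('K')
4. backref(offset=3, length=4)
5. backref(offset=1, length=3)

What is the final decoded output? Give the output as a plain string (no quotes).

Token 1: literal('U'). Output: "U"
Token 2: literal('F'). Output: "UF"
Token 3: literal('K'). Output: "UFK"
Token 4: backref(off=3, len=4) (overlapping!). Copied 'UFKU' from pos 0. Output: "UFKUFKU"
Token 5: backref(off=1, len=3) (overlapping!). Copied 'UUU' from pos 6. Output: "UFKUFKUUUU"

Answer: UFKUFKUUUU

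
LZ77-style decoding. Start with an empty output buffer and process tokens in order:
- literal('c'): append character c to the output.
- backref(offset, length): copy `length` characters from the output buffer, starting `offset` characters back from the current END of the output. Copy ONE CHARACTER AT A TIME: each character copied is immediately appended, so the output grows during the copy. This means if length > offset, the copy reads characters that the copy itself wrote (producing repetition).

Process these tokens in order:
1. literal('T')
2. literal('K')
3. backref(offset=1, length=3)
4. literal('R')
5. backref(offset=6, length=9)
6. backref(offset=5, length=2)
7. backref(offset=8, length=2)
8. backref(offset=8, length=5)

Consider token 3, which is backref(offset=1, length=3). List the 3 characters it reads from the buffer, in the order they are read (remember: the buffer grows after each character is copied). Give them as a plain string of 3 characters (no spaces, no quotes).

Token 1: literal('T'). Output: "T"
Token 2: literal('K'). Output: "TK"
Token 3: backref(off=1, len=3). Buffer before: "TK" (len 2)
  byte 1: read out[1]='K', append. Buffer now: "TKK"
  byte 2: read out[2]='K', append. Buffer now: "TKKK"
  byte 3: read out[3]='K', append. Buffer now: "TKKKK"

Answer: KKK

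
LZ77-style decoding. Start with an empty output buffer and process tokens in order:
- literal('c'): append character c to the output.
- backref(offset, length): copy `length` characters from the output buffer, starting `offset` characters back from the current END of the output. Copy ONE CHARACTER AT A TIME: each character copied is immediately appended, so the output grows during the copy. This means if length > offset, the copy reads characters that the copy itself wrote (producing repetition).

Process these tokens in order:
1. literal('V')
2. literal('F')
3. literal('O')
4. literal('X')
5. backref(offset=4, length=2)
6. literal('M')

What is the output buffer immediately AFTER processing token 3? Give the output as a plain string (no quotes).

Token 1: literal('V'). Output: "V"
Token 2: literal('F'). Output: "VF"
Token 3: literal('O'). Output: "VFO"

Answer: VFO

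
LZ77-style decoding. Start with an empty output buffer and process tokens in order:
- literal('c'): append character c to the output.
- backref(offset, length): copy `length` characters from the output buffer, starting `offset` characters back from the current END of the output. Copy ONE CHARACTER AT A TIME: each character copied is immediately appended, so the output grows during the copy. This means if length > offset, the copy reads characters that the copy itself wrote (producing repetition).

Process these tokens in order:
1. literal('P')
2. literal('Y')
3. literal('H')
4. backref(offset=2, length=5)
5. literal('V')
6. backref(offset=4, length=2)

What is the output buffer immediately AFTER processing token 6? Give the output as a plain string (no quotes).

Token 1: literal('P'). Output: "P"
Token 2: literal('Y'). Output: "PY"
Token 3: literal('H'). Output: "PYH"
Token 4: backref(off=2, len=5) (overlapping!). Copied 'YHYHY' from pos 1. Output: "PYHYHYHY"
Token 5: literal('V'). Output: "PYHYHYHYV"
Token 6: backref(off=4, len=2). Copied 'YH' from pos 5. Output: "PYHYHYHYVYH"

Answer: PYHYHYHYVYH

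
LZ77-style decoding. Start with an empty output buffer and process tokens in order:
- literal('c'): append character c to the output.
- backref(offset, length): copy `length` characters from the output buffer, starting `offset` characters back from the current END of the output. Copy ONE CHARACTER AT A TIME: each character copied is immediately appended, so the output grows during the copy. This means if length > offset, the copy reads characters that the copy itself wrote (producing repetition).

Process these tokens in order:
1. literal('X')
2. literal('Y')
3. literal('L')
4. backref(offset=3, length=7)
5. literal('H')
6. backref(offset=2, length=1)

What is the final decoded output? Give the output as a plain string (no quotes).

Answer: XYLXYLXYLXHX

Derivation:
Token 1: literal('X'). Output: "X"
Token 2: literal('Y'). Output: "XY"
Token 3: literal('L'). Output: "XYL"
Token 4: backref(off=3, len=7) (overlapping!). Copied 'XYLXYLX' from pos 0. Output: "XYLXYLXYLX"
Token 5: literal('H'). Output: "XYLXYLXYLXH"
Token 6: backref(off=2, len=1). Copied 'X' from pos 9. Output: "XYLXYLXYLXHX"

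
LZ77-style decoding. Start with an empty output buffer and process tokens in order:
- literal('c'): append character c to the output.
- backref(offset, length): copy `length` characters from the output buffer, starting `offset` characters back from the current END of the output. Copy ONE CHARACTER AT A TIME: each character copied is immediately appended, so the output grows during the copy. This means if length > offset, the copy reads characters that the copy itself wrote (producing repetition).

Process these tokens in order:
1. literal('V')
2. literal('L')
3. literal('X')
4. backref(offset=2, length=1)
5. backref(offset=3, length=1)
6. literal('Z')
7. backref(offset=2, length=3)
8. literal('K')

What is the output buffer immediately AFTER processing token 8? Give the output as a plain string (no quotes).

Token 1: literal('V'). Output: "V"
Token 2: literal('L'). Output: "VL"
Token 3: literal('X'). Output: "VLX"
Token 4: backref(off=2, len=1). Copied 'L' from pos 1. Output: "VLXL"
Token 5: backref(off=3, len=1). Copied 'L' from pos 1. Output: "VLXLL"
Token 6: literal('Z'). Output: "VLXLLZ"
Token 7: backref(off=2, len=3) (overlapping!). Copied 'LZL' from pos 4. Output: "VLXLLZLZL"
Token 8: literal('K'). Output: "VLXLLZLZLK"

Answer: VLXLLZLZLK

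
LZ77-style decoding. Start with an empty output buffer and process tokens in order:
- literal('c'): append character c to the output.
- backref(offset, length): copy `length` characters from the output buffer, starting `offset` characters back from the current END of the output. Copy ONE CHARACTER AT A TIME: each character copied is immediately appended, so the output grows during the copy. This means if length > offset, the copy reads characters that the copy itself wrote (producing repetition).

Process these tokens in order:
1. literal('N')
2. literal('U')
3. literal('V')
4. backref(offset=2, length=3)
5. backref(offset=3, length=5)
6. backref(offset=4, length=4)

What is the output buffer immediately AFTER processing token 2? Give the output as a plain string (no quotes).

Token 1: literal('N'). Output: "N"
Token 2: literal('U'). Output: "NU"

Answer: NU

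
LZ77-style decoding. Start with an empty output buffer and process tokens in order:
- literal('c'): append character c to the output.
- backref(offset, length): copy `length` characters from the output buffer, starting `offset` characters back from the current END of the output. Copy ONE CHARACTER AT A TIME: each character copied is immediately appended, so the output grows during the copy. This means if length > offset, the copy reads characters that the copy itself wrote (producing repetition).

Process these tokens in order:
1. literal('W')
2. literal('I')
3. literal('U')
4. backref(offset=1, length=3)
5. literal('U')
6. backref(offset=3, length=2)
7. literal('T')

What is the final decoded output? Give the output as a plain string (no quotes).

Token 1: literal('W'). Output: "W"
Token 2: literal('I'). Output: "WI"
Token 3: literal('U'). Output: "WIU"
Token 4: backref(off=1, len=3) (overlapping!). Copied 'UUU' from pos 2. Output: "WIUUUU"
Token 5: literal('U'). Output: "WIUUUUU"
Token 6: backref(off=3, len=2). Copied 'UU' from pos 4. Output: "WIUUUUUUU"
Token 7: literal('T'). Output: "WIUUUUUUUT"

Answer: WIUUUUUUUT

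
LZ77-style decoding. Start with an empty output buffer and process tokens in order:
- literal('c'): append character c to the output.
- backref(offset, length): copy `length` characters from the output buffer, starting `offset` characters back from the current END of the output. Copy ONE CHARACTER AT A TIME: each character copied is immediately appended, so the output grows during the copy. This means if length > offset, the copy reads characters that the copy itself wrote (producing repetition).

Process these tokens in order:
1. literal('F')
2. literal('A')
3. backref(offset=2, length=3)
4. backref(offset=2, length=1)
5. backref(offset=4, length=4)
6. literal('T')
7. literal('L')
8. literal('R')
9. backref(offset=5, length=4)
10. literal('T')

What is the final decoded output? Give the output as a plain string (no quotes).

Token 1: literal('F'). Output: "F"
Token 2: literal('A'). Output: "FA"
Token 3: backref(off=2, len=3) (overlapping!). Copied 'FAF' from pos 0. Output: "FAFAF"
Token 4: backref(off=2, len=1). Copied 'A' from pos 3. Output: "FAFAFA"
Token 5: backref(off=4, len=4). Copied 'FAFA' from pos 2. Output: "FAFAFAFAFA"
Token 6: literal('T'). Output: "FAFAFAFAFAT"
Token 7: literal('L'). Output: "FAFAFAFAFATL"
Token 8: literal('R'). Output: "FAFAFAFAFATLR"
Token 9: backref(off=5, len=4). Copied 'FATL' from pos 8. Output: "FAFAFAFAFATLRFATL"
Token 10: literal('T'). Output: "FAFAFAFAFATLRFATLT"

Answer: FAFAFAFAFATLRFATLT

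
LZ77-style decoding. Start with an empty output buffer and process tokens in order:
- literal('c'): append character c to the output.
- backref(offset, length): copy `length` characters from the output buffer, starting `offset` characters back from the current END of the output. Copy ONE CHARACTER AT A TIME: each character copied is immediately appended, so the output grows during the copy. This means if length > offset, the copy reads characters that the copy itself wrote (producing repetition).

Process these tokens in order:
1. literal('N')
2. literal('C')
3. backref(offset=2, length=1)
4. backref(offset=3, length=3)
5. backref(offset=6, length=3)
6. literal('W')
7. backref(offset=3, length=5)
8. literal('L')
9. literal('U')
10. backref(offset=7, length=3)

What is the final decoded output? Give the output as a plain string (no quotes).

Token 1: literal('N'). Output: "N"
Token 2: literal('C'). Output: "NC"
Token 3: backref(off=2, len=1). Copied 'N' from pos 0. Output: "NCN"
Token 4: backref(off=3, len=3). Copied 'NCN' from pos 0. Output: "NCNNCN"
Token 5: backref(off=6, len=3). Copied 'NCN' from pos 0. Output: "NCNNCNNCN"
Token 6: literal('W'). Output: "NCNNCNNCNW"
Token 7: backref(off=3, len=5) (overlapping!). Copied 'CNWCN' from pos 7. Output: "NCNNCNNCNWCNWCN"
Token 8: literal('L'). Output: "NCNNCNNCNWCNWCNL"
Token 9: literal('U'). Output: "NCNNCNNCNWCNWCNLU"
Token 10: backref(off=7, len=3). Copied 'CNW' from pos 10. Output: "NCNNCNNCNWCNWCNLUCNW"

Answer: NCNNCNNCNWCNWCNLUCNW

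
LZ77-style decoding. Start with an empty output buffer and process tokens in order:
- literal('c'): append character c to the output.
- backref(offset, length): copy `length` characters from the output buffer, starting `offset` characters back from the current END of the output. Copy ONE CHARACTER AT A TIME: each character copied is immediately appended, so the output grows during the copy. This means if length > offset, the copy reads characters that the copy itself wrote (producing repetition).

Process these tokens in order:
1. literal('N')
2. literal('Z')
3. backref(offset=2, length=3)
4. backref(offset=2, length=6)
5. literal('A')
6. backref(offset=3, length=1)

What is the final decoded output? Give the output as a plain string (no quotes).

Answer: NZNZNZNZNZNAZ

Derivation:
Token 1: literal('N'). Output: "N"
Token 2: literal('Z'). Output: "NZ"
Token 3: backref(off=2, len=3) (overlapping!). Copied 'NZN' from pos 0. Output: "NZNZN"
Token 4: backref(off=2, len=6) (overlapping!). Copied 'ZNZNZN' from pos 3. Output: "NZNZNZNZNZN"
Token 5: literal('A'). Output: "NZNZNZNZNZNA"
Token 6: backref(off=3, len=1). Copied 'Z' from pos 9. Output: "NZNZNZNZNZNAZ"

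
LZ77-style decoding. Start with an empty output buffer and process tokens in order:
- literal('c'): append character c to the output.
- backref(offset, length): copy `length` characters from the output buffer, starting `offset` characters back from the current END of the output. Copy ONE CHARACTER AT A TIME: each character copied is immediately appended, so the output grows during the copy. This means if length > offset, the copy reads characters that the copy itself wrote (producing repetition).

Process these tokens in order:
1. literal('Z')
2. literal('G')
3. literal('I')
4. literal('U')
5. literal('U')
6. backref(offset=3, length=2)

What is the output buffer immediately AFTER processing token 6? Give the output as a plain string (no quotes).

Answer: ZGIUUIU

Derivation:
Token 1: literal('Z'). Output: "Z"
Token 2: literal('G'). Output: "ZG"
Token 3: literal('I'). Output: "ZGI"
Token 4: literal('U'). Output: "ZGIU"
Token 5: literal('U'). Output: "ZGIUU"
Token 6: backref(off=3, len=2). Copied 'IU' from pos 2. Output: "ZGIUUIU"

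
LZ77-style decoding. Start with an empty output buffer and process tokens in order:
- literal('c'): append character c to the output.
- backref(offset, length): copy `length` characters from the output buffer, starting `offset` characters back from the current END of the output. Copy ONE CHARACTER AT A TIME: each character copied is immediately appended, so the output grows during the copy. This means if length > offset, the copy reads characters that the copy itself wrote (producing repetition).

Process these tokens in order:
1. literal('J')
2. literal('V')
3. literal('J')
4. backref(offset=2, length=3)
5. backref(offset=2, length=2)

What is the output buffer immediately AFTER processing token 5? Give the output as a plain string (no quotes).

Answer: JVJVJVJV

Derivation:
Token 1: literal('J'). Output: "J"
Token 2: literal('V'). Output: "JV"
Token 3: literal('J'). Output: "JVJ"
Token 4: backref(off=2, len=3) (overlapping!). Copied 'VJV' from pos 1. Output: "JVJVJV"
Token 5: backref(off=2, len=2). Copied 'JV' from pos 4. Output: "JVJVJVJV"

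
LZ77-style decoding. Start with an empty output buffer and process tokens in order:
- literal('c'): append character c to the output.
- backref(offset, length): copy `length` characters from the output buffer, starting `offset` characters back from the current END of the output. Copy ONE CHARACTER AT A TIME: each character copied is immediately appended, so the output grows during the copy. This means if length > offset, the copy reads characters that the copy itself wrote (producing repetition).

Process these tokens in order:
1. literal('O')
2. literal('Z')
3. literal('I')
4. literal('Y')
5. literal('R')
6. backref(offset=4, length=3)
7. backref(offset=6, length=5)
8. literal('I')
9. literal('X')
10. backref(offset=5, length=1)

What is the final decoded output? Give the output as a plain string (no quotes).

Token 1: literal('O'). Output: "O"
Token 2: literal('Z'). Output: "OZ"
Token 3: literal('I'). Output: "OZI"
Token 4: literal('Y'). Output: "OZIY"
Token 5: literal('R'). Output: "OZIYR"
Token 6: backref(off=4, len=3). Copied 'ZIY' from pos 1. Output: "OZIYRZIY"
Token 7: backref(off=6, len=5). Copied 'IYRZI' from pos 2. Output: "OZIYRZIYIYRZI"
Token 8: literal('I'). Output: "OZIYRZIYIYRZII"
Token 9: literal('X'). Output: "OZIYRZIYIYRZIIX"
Token 10: backref(off=5, len=1). Copied 'R' from pos 10. Output: "OZIYRZIYIYRZIIXR"

Answer: OZIYRZIYIYRZIIXR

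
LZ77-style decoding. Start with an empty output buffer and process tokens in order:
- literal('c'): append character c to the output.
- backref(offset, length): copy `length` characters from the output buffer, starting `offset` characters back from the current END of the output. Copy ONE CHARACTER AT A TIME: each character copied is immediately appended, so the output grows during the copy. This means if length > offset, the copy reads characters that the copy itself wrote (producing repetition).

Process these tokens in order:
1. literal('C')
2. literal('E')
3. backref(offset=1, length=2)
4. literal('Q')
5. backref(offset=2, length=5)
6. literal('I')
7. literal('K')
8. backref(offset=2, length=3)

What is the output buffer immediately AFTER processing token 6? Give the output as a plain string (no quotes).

Token 1: literal('C'). Output: "C"
Token 2: literal('E'). Output: "CE"
Token 3: backref(off=1, len=2) (overlapping!). Copied 'EE' from pos 1. Output: "CEEE"
Token 4: literal('Q'). Output: "CEEEQ"
Token 5: backref(off=2, len=5) (overlapping!). Copied 'EQEQE' from pos 3. Output: "CEEEQEQEQE"
Token 6: literal('I'). Output: "CEEEQEQEQEI"

Answer: CEEEQEQEQEI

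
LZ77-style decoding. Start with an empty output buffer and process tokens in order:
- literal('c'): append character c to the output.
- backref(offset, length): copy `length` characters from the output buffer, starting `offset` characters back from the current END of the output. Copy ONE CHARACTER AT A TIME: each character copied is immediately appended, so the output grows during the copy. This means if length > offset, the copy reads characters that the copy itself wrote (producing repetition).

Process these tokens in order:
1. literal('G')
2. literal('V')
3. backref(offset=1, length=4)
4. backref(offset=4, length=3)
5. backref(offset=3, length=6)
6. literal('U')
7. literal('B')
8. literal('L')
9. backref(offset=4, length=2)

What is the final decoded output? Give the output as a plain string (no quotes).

Answer: GVVVVVVVVVVVVVVUBLVU

Derivation:
Token 1: literal('G'). Output: "G"
Token 2: literal('V'). Output: "GV"
Token 3: backref(off=1, len=4) (overlapping!). Copied 'VVVV' from pos 1. Output: "GVVVVV"
Token 4: backref(off=4, len=3). Copied 'VVV' from pos 2. Output: "GVVVVVVVV"
Token 5: backref(off=3, len=6) (overlapping!). Copied 'VVVVVV' from pos 6. Output: "GVVVVVVVVVVVVVV"
Token 6: literal('U'). Output: "GVVVVVVVVVVVVVVU"
Token 7: literal('B'). Output: "GVVVVVVVVVVVVVVUB"
Token 8: literal('L'). Output: "GVVVVVVVVVVVVVVUBL"
Token 9: backref(off=4, len=2). Copied 'VU' from pos 14. Output: "GVVVVVVVVVVVVVVUBLVU"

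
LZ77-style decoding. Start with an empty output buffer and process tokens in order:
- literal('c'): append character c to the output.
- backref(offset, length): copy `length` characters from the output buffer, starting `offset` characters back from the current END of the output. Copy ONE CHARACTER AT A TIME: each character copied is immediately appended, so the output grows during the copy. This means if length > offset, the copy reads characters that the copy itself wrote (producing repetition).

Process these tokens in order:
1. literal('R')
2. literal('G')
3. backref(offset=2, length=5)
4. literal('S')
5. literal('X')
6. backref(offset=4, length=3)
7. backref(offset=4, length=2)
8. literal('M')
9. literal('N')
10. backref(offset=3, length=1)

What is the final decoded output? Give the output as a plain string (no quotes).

Answer: RGRGRGRSXGRSXGMNG

Derivation:
Token 1: literal('R'). Output: "R"
Token 2: literal('G'). Output: "RG"
Token 3: backref(off=2, len=5) (overlapping!). Copied 'RGRGR' from pos 0. Output: "RGRGRGR"
Token 4: literal('S'). Output: "RGRGRGRS"
Token 5: literal('X'). Output: "RGRGRGRSX"
Token 6: backref(off=4, len=3). Copied 'GRS' from pos 5. Output: "RGRGRGRSXGRS"
Token 7: backref(off=4, len=2). Copied 'XG' from pos 8. Output: "RGRGRGRSXGRSXG"
Token 8: literal('M'). Output: "RGRGRGRSXGRSXGM"
Token 9: literal('N'). Output: "RGRGRGRSXGRSXGMN"
Token 10: backref(off=3, len=1). Copied 'G' from pos 13. Output: "RGRGRGRSXGRSXGMNG"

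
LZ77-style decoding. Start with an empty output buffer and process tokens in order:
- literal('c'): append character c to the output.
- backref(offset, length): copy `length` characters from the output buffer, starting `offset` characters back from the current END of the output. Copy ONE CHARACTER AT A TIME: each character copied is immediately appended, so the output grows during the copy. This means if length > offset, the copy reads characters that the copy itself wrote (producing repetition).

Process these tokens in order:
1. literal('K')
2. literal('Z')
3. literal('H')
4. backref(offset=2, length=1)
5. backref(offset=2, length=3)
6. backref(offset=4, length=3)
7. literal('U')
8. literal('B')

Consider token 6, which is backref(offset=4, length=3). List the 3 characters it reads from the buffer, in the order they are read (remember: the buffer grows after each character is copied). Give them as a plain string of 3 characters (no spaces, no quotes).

Answer: ZHZ

Derivation:
Token 1: literal('K'). Output: "K"
Token 2: literal('Z'). Output: "KZ"
Token 3: literal('H'). Output: "KZH"
Token 4: backref(off=2, len=1). Copied 'Z' from pos 1. Output: "KZHZ"
Token 5: backref(off=2, len=3) (overlapping!). Copied 'HZH' from pos 2. Output: "KZHZHZH"
Token 6: backref(off=4, len=3). Buffer before: "KZHZHZH" (len 7)
  byte 1: read out[3]='Z', append. Buffer now: "KZHZHZHZ"
  byte 2: read out[4]='H', append. Buffer now: "KZHZHZHZH"
  byte 3: read out[5]='Z', append. Buffer now: "KZHZHZHZHZ"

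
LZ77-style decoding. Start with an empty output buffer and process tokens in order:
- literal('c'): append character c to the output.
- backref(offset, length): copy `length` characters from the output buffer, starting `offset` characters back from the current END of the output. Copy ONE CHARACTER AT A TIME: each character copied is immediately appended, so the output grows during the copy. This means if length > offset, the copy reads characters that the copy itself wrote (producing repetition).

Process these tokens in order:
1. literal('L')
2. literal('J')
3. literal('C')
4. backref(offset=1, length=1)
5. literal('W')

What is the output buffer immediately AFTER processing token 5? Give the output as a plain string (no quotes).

Answer: LJCCW

Derivation:
Token 1: literal('L'). Output: "L"
Token 2: literal('J'). Output: "LJ"
Token 3: literal('C'). Output: "LJC"
Token 4: backref(off=1, len=1). Copied 'C' from pos 2. Output: "LJCC"
Token 5: literal('W'). Output: "LJCCW"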